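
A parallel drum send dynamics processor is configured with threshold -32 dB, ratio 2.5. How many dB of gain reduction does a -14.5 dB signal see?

Overshoot = -14.5 − (-32) = 17.5 dB.
After 2.5:1 compression the overshoot becomes 17.5/2.5 = 7 dB.
So the signal is attenuated by 17.5 − 7 = 10.5 dB.

10.5 dB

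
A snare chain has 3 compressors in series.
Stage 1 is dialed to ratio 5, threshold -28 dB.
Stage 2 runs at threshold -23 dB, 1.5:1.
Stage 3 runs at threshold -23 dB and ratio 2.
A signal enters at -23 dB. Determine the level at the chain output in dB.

Stage 1: overshoot 5 dB → 5/5 = 1 dB → -27 dB.
Stage 2: -27 dB ≤ -23 dB, so stage 2 doesn't engage; output -27 dB.
Stage 3: -27 dB ≤ -23 dB, so stage 3 doesn't engage; output -27 dB.

-27 dB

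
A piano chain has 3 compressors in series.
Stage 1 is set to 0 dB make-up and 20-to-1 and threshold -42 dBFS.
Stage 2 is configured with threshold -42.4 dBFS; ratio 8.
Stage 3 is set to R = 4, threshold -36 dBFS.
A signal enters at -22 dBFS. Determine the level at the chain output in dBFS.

Stage 1: overshoot 20 dB → 20/20 = 1 dB → -41 dBFS.
Stage 2: 1.4 dB above -42.4 dBFS, reduced 8:1 to 0.175 dB above → -42.225 dBFS.
Stage 3: -42.225 dBFS is at or below the -36 dBFS threshold — no compression; output -42.225 dBFS.

-42.225 dBFS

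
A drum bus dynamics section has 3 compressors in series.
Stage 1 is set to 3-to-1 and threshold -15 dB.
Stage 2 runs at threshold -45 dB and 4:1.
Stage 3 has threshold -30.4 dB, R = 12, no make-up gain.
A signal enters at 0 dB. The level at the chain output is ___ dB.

Stage 1: overshoot 15 dB → 15/3 = 5 dB → -10 dB.
Stage 2: -10 dB is 35 dB over -45 dB; at 4:1 that becomes 8.75 dB over, giving -36.25 dB.
Stage 3: -36.25 dB is at or below the -30.4 dB threshold — no compression; output -36.25 dB.

-36.25 dB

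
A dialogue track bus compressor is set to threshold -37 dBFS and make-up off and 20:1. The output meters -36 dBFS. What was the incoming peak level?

-17 dBFS

The compressed level sits -36 − (-37) = 1 dB over threshold.
Before 20:1 compression the overshoot was 1 × 20 = 20 dB, so input = -37 + 20 = -17 dBFS.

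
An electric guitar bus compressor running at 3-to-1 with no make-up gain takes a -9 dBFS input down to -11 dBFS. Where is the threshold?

-12 dBFS

Input is 3 dB above T (since output overshoot × R = input overshoot: (-11 − T)·3 = -9 − T gives T = -12 dBFS).
Check: -12 + (-9 − (-12))/3 = -12 + 1 = -11 dBFS. ✓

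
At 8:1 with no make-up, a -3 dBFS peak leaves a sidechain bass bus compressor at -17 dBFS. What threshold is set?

-19 dBFS

Let T be the threshold. Output overshoot = (input overshoot)/R, so -17 − T = (-3 − T)/8.
8·(-17 − T) = -3 − T → 7·T = -136 − (-3) = -133.
T = -133/7 = -19 dBFS.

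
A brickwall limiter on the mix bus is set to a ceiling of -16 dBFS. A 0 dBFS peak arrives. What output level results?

A brickwall limiter is an ∞:1 compressor: any input above the ceiling is clamped to -16 dBFS.

-16 dBFS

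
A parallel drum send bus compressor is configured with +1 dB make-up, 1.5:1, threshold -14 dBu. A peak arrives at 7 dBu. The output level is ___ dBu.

7 dBu sits 21 dB over threshold.
The 21 dB excess becomes 14 dB after 1.5:1 reduction.
So the level is -14 + 14 = 0 dBu; make-up adds 1 dB, giving 1 dBu.

1 dBu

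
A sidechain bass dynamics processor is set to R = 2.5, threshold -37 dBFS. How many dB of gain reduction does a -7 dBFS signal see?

18 dB

The signal is 30 dB above threshold.
After 2.5:1 compression the overshoot becomes 30/2.5 = 12 dB.
GR = overshoot in − overshoot out = 30 − 12 = 18 dB.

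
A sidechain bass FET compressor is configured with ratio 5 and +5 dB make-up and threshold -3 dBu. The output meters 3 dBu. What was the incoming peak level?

Remove make-up: 3 − 5 = -2 dBu.
The compressed level sits -2 − (-3) = 1 dB over threshold.
Undo the ratio: input overshoot = 1 × 5 = 5 dB, giving input = 2 dBu.

2 dBu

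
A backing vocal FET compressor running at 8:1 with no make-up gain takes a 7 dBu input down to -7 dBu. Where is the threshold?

Gain reduction = 7 − (-7) = 14 dB; output overshoot = GR / (R − 1) = 14 / 7 = 2 dB.
Threshold = output − output overshoot = -7 − 2 = -9 dBu.

-9 dBu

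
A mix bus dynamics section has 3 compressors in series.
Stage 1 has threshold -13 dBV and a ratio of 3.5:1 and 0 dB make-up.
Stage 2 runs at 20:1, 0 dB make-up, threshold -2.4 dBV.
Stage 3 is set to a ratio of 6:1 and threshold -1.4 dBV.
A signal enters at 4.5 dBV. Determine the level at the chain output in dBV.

Stage 1: 4.5 dBV is 17.5 dB over -13 dBV; at 3.5:1 that becomes 5 dB over, giving -8 dBV.
Stage 2: -8 dBV ≤ -2.4 dBV, so stage 2 doesn't engage; output -8 dBV.
Stage 3: below threshold (-8 ≤ -1.4); passes unchanged; output -8 dBV.

-8 dBV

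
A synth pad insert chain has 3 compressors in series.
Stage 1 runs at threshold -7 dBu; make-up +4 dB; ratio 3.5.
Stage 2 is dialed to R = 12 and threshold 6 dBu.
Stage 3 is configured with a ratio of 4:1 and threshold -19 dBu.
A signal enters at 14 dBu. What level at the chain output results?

-13.5 dBu

Stage 1: overshoot 21 dB → 21/3.5 = 6 dB → -1 dBu; +4 dB make-up → 3 dBu.
Stage 2: 3 dBu ≤ 6 dBu, so stage 2 doesn't engage; output 3 dBu.
Stage 3: 22 dB above -19 dBu, reduced 4:1 to 5.5 dB above → -13.5 dBu.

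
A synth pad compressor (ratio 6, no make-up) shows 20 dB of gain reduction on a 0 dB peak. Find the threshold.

-24 dB

Let T be the threshold. Output overshoot = (input overshoot)/R, so -20 − T = (0 − T)/6.
6·(-20 − T) = 0 − T → 5·T = -120 − 0 = -120.
T = -120/5 = -24 dB.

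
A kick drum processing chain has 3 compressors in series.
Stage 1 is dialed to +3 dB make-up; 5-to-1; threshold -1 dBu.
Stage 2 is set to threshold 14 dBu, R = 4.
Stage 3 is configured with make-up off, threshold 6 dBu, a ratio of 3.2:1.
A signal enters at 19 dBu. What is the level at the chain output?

6 dBu

Stage 1: 20 dB above -1 dBu, reduced 5:1 to 4 dB above → 3 dBu; +3 dB make-up → 6 dBu.
Stage 2: below threshold (6 ≤ 14); passes unchanged; output 6 dBu.
Stage 3: below threshold (6 ≤ 6); passes unchanged; output 6 dBu.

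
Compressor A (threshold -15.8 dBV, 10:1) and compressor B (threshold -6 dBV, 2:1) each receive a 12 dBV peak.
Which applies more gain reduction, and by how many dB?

A, by 16.02 dB

A: GR = 27.8 − 27.8/10 = 25.02 dB.
B: GR = 18 − 18/2 = 9 dB.
A reduces 16.02 dB more.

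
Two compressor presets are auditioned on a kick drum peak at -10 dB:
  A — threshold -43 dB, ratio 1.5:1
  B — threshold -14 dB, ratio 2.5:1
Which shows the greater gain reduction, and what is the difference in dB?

A, by 8.6 dB

A: overshoot 33 dB → output overshoot 22 dB → GR 11 dB.
B: overshoot 4 dB → output overshoot 1.6 dB → GR 2.4 dB.
A applies 8.6 dB more gain reduction.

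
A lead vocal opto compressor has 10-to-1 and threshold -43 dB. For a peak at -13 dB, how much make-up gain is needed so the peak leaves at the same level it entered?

27 dB

Without make-up, output = threshold + overshoot/10 = -43 + 3 = -40 dB.
Gap to target: 27 dB.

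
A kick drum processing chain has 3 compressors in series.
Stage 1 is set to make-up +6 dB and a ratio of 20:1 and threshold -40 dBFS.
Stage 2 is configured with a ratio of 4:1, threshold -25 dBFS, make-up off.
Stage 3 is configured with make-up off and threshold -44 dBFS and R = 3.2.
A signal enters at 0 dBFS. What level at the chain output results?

Stage 1: 0 dBFS is 40 dB over -40 dBFS; at 20:1 that becomes 2 dB over, giving -38 dBFS; +6 dB make-up → -32 dBFS.
Stage 2: -32 dBFS ≤ -25 dBFS, so stage 2 doesn't engage; output -32 dBFS.
Stage 3: overshoot 12 dB → 12/3.2 = 3.75 dB → -40.25 dBFS.

-40.25 dBFS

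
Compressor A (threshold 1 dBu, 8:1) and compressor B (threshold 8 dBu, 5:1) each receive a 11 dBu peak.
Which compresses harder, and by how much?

A, by 6.35 dB

A: GR = 10 − 10/8 = 8.75 dB.
B: GR = 3 − 3/5 = 2.4 dB.
A reduces 6.35 dB more.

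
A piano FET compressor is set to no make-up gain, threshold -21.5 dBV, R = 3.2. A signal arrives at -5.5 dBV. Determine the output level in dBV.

-5.5 dBV sits 16 dB over threshold.
At 3.2:1 the overshoot is divided by 3.2, leaving 5 dB above threshold.
That puts the output at -16.5 dBV.

-16.5 dBV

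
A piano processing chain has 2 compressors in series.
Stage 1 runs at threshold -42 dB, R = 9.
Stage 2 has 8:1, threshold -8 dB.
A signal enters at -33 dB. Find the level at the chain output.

-41 dB

Stage 1: overshoot 9 dB → 9/9 = 1 dB → -41 dB.
Stage 2: -41 dB is at or below the -8 dB threshold — no compression; output -41 dB.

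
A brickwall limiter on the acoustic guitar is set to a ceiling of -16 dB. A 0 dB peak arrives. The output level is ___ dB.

At ∞:1, everything above -16 dB is held at the ceiling.

-16 dB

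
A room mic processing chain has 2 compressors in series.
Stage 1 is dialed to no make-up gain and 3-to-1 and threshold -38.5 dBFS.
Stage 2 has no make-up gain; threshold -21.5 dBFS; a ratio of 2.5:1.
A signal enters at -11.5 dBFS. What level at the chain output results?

Stage 1: 27 dB above -38.5 dBFS, reduced 3:1 to 9 dB above → -29.5 dBFS.
Stage 2: -29.5 dBFS is at or below the -21.5 dBFS threshold — no compression; output -29.5 dBFS.

-29.5 dBFS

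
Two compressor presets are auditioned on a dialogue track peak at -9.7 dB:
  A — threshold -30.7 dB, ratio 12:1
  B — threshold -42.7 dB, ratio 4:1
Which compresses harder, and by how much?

A: overshoot 21 dB → output overshoot 1.75 dB → GR 19.25 dB.
B: overshoot 33 dB → output overshoot 8.25 dB → GR 24.75 dB.
B reduces 5.5 dB more.

B, by 5.5 dB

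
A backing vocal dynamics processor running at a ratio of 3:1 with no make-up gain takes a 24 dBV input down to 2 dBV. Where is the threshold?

-9 dBV

Let T be the threshold. Output overshoot = (input overshoot)/R, so 2 − T = (24 − T)/3.
3·(2 − T) = 24 − T → 2·T = 6 − 24 = -18.
T = -18/2 = -9 dBV.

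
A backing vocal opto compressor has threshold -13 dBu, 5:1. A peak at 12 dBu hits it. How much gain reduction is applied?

20 dB

Overshoot = 12 − (-13) = 25 dB.
After 5:1 compression the overshoot becomes 25/5 = 5 dB.
So the signal is attenuated by 25 − 5 = 20 dB.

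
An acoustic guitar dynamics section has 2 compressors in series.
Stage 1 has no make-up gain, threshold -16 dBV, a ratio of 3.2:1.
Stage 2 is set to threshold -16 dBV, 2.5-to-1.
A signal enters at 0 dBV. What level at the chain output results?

Stage 1: 0 dBV is 16 dB over -16 dBV; at 3.2:1 that becomes 5 dB over, giving -11 dBV.
Stage 2: 5 dB above -16 dBV, reduced 2.5:1 to 2 dB above → -14 dBV.

-14 dBV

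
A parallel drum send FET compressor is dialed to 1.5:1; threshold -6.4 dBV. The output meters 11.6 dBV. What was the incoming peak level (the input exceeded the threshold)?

20.6 dBV

Post-compression overshoot = 11.6 − (-6.4) = 18 dB.
Input overshoot = R × output overshoot = 27 dB → input = -6.4 + 27 = 20.6 dBV.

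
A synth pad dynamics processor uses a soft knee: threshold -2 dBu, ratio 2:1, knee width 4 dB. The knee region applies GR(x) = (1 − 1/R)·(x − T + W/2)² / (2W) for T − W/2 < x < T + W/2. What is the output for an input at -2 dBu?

x − T + W/2 = -2 − (-2) + 2 = 2.
GR = (1 − 1/2) × 2² / 8 = 0.5 × 4 / 8 = 0.25 dB.
Output = -2 − 0.25 = -2.25 dBu.

-2.25 dBu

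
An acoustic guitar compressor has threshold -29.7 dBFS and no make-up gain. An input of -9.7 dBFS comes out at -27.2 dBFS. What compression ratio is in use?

8:1

Input overshoot = -9.7 − (-29.7) = 20 dB; output overshoot = -27.2 − (-29.7) = 2.5 dB.
Ratio = 20 / 2.5 = 8.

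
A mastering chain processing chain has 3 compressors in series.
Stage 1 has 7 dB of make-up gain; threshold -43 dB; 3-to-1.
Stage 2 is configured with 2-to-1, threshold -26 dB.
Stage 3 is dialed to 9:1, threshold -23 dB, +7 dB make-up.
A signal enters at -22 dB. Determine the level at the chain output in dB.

Stage 1: overshoot 21 dB → 21/3 = 7 dB → -36 dB; +7 dB make-up → -29 dB.
Stage 2: -29 dB is at or below the -26 dB threshold — no compression; output -29 dB.
Stage 3: below threshold (-29 ≤ -23); passes unchanged; make-up brings it to -22 dB.

-22 dB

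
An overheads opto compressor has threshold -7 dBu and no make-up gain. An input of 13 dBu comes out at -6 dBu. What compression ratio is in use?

20:1

Input overshoot = 13 − (-7) = 20 dB; output overshoot = -6 − (-7) = 1 dB.
Ratio = 20 / 1 = 20.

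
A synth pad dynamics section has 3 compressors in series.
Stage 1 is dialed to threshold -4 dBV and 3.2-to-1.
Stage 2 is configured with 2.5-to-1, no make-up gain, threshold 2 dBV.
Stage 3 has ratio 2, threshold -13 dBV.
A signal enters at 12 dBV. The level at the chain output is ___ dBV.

Stage 1: 12 dBV is 16 dB over -4 dBV; at 3.2:1 that becomes 5 dB over, giving 1 dBV.
Stage 2: 1 dBV ≤ 2 dBV, so stage 2 doesn't engage; output 1 dBV.
Stage 3: 14 dB above -13 dBV, reduced 2:1 to 7 dB above → -6 dBV.

-6 dBV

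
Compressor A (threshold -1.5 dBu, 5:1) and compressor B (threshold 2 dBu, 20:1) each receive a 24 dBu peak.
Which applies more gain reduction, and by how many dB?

A: GR = 25.5 − 25.5/5 = 20.4 dB.
B: GR = 22 − 22/20 = 20.9 dB.
Difference: 0.5 dB in favour of B.

B, by 0.5 dB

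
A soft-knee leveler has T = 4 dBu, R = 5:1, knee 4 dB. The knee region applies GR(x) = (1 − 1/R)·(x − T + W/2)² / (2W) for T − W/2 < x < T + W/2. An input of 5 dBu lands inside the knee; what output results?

4.1 dBu

x − T + W/2 = 5 − 4 + 2 = 3.
GR = (1 − 1/5) × 3² / 8 = 0.8 × 9 / 8 = 0.9 dB.
Output = 5 − 0.9 = 4.1 dBu.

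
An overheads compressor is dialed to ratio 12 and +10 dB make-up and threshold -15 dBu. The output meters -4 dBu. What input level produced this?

Stripping the +10 dB make-up gives -14 dBu at the gain stage.
That's 1 dB above the -15 dBu threshold.
Input overshoot = R × output overshoot = 12 dB → input = -15 + 12 = -3 dBu.

-3 dBu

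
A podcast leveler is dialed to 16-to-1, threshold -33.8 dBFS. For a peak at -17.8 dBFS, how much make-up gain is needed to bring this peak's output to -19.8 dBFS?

Overshoot 16 dB → 16/16 = 1 dB after compression, so the compressed level is -33.8 + 1 = -32.8 dBFS.
Make-up = target − compressed = -19.8 − (-32.8) = 13 dB.

13 dB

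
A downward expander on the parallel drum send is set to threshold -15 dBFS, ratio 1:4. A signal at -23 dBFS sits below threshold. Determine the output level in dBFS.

Below threshold, a 1:4 expander applies gain = (4−1)×(T − x) of attenuation.
(4−1) × 8 = 24 dB, so output = -23 − 24 = -47 dBFS.

-47 dBFS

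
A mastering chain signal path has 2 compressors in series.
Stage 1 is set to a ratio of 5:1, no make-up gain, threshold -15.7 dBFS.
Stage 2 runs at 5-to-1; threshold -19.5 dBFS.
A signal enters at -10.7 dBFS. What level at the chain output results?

Stage 1: overshoot 5 dB → 5/5 = 1 dB → -14.7 dBFS.
Stage 2: -14.7 dBFS is 4.8 dB over -19.5 dBFS; at 5:1 that becomes 0.96 dB over, giving -18.54 dBFS.

-18.54 dBFS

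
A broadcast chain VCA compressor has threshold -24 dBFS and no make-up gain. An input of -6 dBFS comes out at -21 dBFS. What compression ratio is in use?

Input overshoot = -6 − (-24) = 18 dB; output overshoot = -21 − (-24) = 3 dB.
Ratio = 18 / 3 = 6.

6:1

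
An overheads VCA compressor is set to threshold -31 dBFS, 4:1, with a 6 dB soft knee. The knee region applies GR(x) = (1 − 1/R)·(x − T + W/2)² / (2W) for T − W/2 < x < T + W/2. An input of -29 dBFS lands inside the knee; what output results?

x − T + W/2 = -29 − (-31) + 3 = 5.
GR = (1 − 1/4) × 5² / 12 = 0.75 × 25 / 12 = 1.5625 dB.
Output = -29 − 1.5625 = -30.5625 dBFS.

-30.5625 dBFS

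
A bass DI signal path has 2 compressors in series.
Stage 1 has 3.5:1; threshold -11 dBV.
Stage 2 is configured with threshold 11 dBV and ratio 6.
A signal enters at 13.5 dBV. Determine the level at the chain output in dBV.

-4 dBV

Stage 1: 24.5 dB above -11 dBV, reduced 3.5:1 to 7 dB above → -4 dBV.
Stage 2: below threshold (-4 ≤ 11); passes unchanged; output -4 dBV.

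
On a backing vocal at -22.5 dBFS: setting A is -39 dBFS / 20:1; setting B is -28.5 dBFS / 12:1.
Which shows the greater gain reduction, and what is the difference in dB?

A: overshoot 16.5 dB → output overshoot 0.825 dB → GR 15.675 dB.
B: overshoot 6 dB → output overshoot 0.5 dB → GR 5.5 dB.
Difference: 10.175 dB in favour of A.

A, by 10.175 dB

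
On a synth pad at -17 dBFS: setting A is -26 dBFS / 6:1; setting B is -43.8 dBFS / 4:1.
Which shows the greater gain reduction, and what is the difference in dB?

A: 9 dB over, compressed to 1.5 dB over, so 7.5 dB of GR.
B: 26.8 dB over, compressed to 6.7 dB over, so 20.1 dB of GR.
B reduces 12.6 dB more.

B, by 12.6 dB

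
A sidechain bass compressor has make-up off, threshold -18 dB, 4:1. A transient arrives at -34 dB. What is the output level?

-34 dB is 16 dB below the -18 dB threshold, so no gain reduction is applied.
Output = input = -34 dB.

-34 dB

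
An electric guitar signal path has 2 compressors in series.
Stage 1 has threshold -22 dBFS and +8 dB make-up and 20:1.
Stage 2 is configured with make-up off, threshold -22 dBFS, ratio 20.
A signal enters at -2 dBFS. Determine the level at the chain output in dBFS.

-21.55 dBFS

Stage 1: -2 dBFS is 20 dB over -22 dBFS; at 20:1 that becomes 1 dB over, giving -21 dBFS; +8 dB make-up → -13 dBFS.
Stage 2: -13 dBFS is 9 dB over -22 dBFS; at 20:1 that becomes 0.45 dB over, giving -21.55 dBFS.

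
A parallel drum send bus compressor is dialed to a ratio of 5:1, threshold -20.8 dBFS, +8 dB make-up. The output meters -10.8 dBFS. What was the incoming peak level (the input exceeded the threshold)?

Remove make-up: -10.8 − 8 = -18.8 dBFS.
Post-compression overshoot = -18.8 − (-20.8) = 2 dB.
Input overshoot = R × output overshoot = 10 dB → input = -20.8 + 10 = -10.8 dBFS.

-10.8 dBFS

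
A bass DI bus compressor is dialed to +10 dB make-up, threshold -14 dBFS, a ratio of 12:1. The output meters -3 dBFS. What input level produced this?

-2 dBFS

Remove make-up: -3 − 10 = -13 dBFS.
That's 1 dB above the -14 dBFS threshold.
Before 12:1 compression the overshoot was 1 × 12 = 12 dB, so input = -14 + 12 = -2 dBFS.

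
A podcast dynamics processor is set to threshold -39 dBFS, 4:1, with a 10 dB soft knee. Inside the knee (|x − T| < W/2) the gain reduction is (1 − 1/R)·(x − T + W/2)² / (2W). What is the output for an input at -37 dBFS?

x − T + W/2 = -37 − (-39) + 5 = 7.
GR = (1 − 1/4) × 7² / 20 = 0.75 × 49 / 20 = 1.8375 dB.
Output = -37 − 1.8375 = -38.8375 dBFS.

-38.8375 dBFS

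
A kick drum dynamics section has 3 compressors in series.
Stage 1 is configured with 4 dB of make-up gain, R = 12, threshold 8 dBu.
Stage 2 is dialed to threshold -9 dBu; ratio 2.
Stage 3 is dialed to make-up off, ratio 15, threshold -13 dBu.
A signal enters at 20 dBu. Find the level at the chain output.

Stage 1: 20 dBu is 12 dB over 8 dBu; at 12:1 that becomes 1 dB over, giving 9 dBu; +4 dB make-up → 13 dBu.
Stage 2: overshoot 22 dB → 22/2 = 11 dB → 2 dBu.
Stage 3: overshoot 15 dB → 15/15 = 1 dB → -12 dBu.

-12 dBu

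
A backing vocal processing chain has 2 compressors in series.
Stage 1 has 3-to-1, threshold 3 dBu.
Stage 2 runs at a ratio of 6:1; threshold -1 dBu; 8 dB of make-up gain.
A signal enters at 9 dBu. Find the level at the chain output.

Stage 1: 9 dBu is 6 dB over 3 dBu; at 3:1 that becomes 2 dB over, giving 5 dBu.
Stage 2: 6 dB above -1 dBu, reduced 6:1 to 1 dB above → 0 dBu; +8 dB make-up → 8 dBu.

8 dBu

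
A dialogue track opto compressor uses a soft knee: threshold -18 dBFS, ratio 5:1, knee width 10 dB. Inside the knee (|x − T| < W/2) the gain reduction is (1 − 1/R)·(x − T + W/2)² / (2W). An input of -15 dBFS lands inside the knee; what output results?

-17.56 dBFS

x − T + W/2 = -15 − (-18) + 5 = 8.
GR = (1 − 1/5) × 8² / 20 = 0.8 × 64 / 20 = 2.56 dB.
Output = -15 − 2.56 = -17.56 dBFS.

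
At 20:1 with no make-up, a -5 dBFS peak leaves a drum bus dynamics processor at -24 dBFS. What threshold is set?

Input is 20 dB above T (since output overshoot × R = input overshoot: (-24 − T)·20 = -5 − T gives T = -25 dBFS).
Check: -25 + (-5 − (-25))/20 = -25 + 1 = -24 dBFS. ✓

-25 dBFS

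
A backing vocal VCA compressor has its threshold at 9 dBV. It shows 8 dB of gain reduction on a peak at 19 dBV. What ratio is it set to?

Input overshoot = 19 − 9 = 10 dB.
Output overshoot = 10 − 8 = 2 dB.
Ratio = input overshoot / output overshoot = 10 / 2 = 5.

5:1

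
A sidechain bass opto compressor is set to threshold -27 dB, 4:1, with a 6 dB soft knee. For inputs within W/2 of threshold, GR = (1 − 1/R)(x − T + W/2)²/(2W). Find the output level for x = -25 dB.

x − T + W/2 = -25 − (-27) + 3 = 5.
GR = (1 − 1/4) × 5² / 12 = 0.75 × 25 / 12 = 1.5625 dB.
Output = -25 − 1.5625 = -26.5625 dB.

-26.5625 dB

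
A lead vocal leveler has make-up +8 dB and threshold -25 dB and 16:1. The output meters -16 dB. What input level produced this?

Before make-up, the level was -16 − 8 = -24 dB.
Post-compression overshoot = -24 − (-25) = 1 dB.
Undo the ratio: input overshoot = 1 × 16 = 16 dB, giving input = -9 dB.

-9 dB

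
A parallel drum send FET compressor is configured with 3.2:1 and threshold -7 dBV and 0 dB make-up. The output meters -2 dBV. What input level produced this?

9 dBV

Post-compression overshoot = -2 − (-7) = 5 dB.
Input overshoot = R × output overshoot = 16 dB → input = -7 + 16 = 9 dBV.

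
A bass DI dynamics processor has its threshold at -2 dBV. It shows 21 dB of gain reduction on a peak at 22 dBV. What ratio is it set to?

8:1

Input overshoot = 22 − (-2) = 24 dB.
Output overshoot = 24 − 21 = 3 dB.
Ratio = input overshoot / output overshoot = 24 / 3 = 8.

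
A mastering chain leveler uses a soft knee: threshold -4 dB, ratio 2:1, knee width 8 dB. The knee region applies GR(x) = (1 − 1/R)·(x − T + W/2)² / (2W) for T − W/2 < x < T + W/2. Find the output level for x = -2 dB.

x − T + W/2 = -2 − (-4) + 4 = 6.
GR = (1 − 1/2) × 6² / 16 = 0.5 × 36 / 16 = 1.125 dB.
Output = -2 − 1.125 = -3.125 dB.

-3.125 dB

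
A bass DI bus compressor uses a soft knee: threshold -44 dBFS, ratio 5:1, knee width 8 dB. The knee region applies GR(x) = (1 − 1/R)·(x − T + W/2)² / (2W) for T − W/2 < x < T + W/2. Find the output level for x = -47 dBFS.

-47.05 dBFS

x − T + W/2 = -47 − (-44) + 4 = 1.
GR = (1 − 1/5) × 1² / 16 = 0.8 × 1 / 16 = 0.05 dB.
Output = -47 − 0.05 = -47.05 dBFS.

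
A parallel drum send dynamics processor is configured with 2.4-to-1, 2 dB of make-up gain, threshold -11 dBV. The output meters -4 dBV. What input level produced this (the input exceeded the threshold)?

1 dBV

Stripping the +2 dB make-up gives -6 dBV at the gain stage.
The compressed level sits -6 − (-11) = 5 dB over threshold.
Undo the ratio: input overshoot = 5 × 2.4 = 12 dB, giving input = 1 dBV.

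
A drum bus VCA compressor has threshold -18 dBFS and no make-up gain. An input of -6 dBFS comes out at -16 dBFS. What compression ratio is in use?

Input overshoot = -6 − (-18) = 12 dB; output overshoot = -16 − (-18) = 2 dB.
Ratio = 12 / 2 = 6.

6:1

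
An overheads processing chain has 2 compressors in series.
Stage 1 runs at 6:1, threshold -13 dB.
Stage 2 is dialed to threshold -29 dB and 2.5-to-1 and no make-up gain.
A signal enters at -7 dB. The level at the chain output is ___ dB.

-22.2 dB

Stage 1: overshoot 6 dB → 6/6 = 1 dB → -12 dB.
Stage 2: 17 dB above -29 dB, reduced 2.5:1 to 6.8 dB above → -22.2 dB.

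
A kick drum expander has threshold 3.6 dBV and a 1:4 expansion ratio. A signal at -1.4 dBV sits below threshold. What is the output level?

The input is 5 dB below the 3.6 dBV threshold.
A 1:4 expander multiplies undershoot by 4: 5 × 4 = 20 dB below threshold.
Output = 3.6 − 20 = -16.4 dBV.

-16.4 dBV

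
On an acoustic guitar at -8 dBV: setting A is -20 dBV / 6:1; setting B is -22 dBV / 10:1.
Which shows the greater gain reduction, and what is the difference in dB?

B, by 2.6 dB

A: overshoot 12 dB → output overshoot 2 dB → GR 10 dB.
B: overshoot 14 dB → output overshoot 1.4 dB → GR 12.6 dB.
Difference: 2.6 dB in favour of B.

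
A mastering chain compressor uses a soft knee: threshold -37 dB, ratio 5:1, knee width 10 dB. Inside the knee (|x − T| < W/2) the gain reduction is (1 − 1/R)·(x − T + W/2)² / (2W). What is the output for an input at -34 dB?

-36.56 dB

x − T + W/2 = -34 − (-37) + 5 = 8.
GR = (1 − 1/5) × 8² / 20 = 0.8 × 64 / 20 = 2.56 dB.
Output = -34 − 2.56 = -36.56 dB.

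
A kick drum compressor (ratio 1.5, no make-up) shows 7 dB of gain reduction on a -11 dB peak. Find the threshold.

Input is 21 dB above T (since output overshoot × R = input overshoot: (-18 − T)·1.5 = -11 − T gives T = -32 dB).
Check: -32 + (-11 − (-32))/1.5 = -32 + 14 = -18 dB. ✓

-32 dB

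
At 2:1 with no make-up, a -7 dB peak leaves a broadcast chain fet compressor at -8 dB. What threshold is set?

Let T be the threshold. Output overshoot = (input overshoot)/R, so -8 − T = (-7 − T)/2.
2·(-8 − T) = -7 − T → 1·T = -16 − (-7) = -9.
T = -9/1 = -9 dB.

-9 dB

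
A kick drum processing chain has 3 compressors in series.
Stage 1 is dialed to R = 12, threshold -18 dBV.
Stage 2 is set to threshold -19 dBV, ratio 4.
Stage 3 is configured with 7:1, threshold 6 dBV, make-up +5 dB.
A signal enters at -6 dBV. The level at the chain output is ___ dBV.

-13.5 dBV

Stage 1: -6 dBV is 12 dB over -18 dBV; at 12:1 that becomes 1 dB over, giving -17 dBV.
Stage 2: 2 dB above -19 dBV, reduced 4:1 to 0.5 dB above → -18.5 dBV.
Stage 3: below threshold (-18.5 ≤ 6); passes unchanged; make-up brings it to -13.5 dBV.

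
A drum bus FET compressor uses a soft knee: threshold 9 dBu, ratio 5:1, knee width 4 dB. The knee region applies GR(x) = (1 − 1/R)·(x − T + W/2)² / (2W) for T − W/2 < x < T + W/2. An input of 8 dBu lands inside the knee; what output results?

7.9 dBu

x − T + W/2 = 8 − 9 + 2 = 1.
GR = (1 − 1/5) × 1² / 8 = 0.8 × 1 / 8 = 0.1 dB.
Output = 8 − 0.1 = 7.9 dBu.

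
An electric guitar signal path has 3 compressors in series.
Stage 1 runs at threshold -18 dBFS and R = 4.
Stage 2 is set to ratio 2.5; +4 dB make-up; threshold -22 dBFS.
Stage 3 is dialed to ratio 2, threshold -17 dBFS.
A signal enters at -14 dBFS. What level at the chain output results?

Stage 1: overshoot 4 dB → 4/4 = 1 dB → -17 dBFS.
Stage 2: overshoot 5 dB → 5/2.5 = 2 dB → -20 dBFS; +4 dB make-up → -16 dBFS.
Stage 3: 1 dB above -17 dBFS, reduced 2:1 to 0.5 dB above → -16.5 dBFS.

-16.5 dBFS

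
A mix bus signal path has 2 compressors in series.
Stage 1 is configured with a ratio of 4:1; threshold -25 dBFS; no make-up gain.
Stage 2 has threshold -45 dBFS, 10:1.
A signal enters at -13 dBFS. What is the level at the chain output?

-42.7 dBFS

Stage 1: 12 dB above -25 dBFS, reduced 4:1 to 3 dB above → -22 dBFS.
Stage 2: 23 dB above -45 dBFS, reduced 10:1 to 2.3 dB above → -42.7 dBFS.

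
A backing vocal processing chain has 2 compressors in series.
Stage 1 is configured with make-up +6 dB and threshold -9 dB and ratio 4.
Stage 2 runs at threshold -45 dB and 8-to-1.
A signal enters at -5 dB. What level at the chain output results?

Stage 1: 4 dB above -9 dB, reduced 4:1 to 1 dB above → -8 dB; +6 dB make-up → -2 dB.
Stage 2: -2 dB is 43 dB over -45 dB; at 8:1 that becomes 5.375 dB over, giving -39.625 dB.

-39.625 dB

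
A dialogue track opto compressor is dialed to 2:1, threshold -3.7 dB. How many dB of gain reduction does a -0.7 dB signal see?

-0.7 dB exceeds the threshold by 3 dB.
A 2:1 ratio leaves 1.5 dB of that excess.
So the signal is attenuated by 3 − 1.5 = 1.5 dB.

1.5 dB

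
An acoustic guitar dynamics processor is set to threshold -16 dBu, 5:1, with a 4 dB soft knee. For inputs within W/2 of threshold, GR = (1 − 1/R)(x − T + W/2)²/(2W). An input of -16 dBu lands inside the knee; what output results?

-16.4 dBu

x − T + W/2 = -16 − (-16) + 2 = 2.
GR = (1 − 1/5) × 2² / 8 = 0.8 × 4 / 8 = 0.4 dB.
Output = -16 − 0.4 = -16.4 dBu.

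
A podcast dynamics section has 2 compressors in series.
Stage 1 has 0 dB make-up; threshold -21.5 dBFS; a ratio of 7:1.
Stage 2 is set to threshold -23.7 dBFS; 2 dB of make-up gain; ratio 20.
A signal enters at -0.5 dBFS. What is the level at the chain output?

Stage 1: overshoot 21 dB → 21/7 = 3 dB → -18.5 dBFS.
Stage 2: overshoot 5.2 dB → 5.2/20 = 0.26 dB → -23.44 dBFS; +2 dB make-up → -21.44 dBFS.

-21.44 dBFS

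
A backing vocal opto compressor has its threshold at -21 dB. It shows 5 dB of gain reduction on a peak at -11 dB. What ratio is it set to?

2:1

Input overshoot = -11 − (-21) = 10 dB.
Output overshoot = 10 − 5 = 5 dB.
Ratio = input overshoot / output overshoot = 10 / 5 = 2.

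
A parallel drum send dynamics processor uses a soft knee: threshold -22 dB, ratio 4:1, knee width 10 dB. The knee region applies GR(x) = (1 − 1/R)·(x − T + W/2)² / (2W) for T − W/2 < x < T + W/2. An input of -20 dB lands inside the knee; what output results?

-21.8375 dB

x − T + W/2 = -20 − (-22) + 5 = 7.
GR = (1 − 1/4) × 7² / 20 = 0.75 × 49 / 20 = 1.8375 dB.
Output = -20 − 1.8375 = -21.8375 dB.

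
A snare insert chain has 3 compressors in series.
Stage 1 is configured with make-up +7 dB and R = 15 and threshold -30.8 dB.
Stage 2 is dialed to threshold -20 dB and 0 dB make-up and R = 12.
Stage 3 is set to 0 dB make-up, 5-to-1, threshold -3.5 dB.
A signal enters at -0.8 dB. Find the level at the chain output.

Stage 1: overshoot 30 dB → 30/15 = 2 dB → -28.8 dB; +7 dB make-up → -21.8 dB.
Stage 2: below threshold (-21.8 ≤ -20); passes unchanged; output -21.8 dB.
Stage 3: -21.8 dB is at or below the -3.5 dB threshold — no compression; output -21.8 dB.

-21.8 dB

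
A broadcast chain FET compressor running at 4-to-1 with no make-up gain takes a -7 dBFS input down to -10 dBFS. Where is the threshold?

Let T be the threshold. Output overshoot = (input overshoot)/R, so -10 − T = (-7 − T)/4.
4·(-10 − T) = -7 − T → 3·T = -40 − (-7) = -33.
T = -33/3 = -11 dBFS.

-11 dBFS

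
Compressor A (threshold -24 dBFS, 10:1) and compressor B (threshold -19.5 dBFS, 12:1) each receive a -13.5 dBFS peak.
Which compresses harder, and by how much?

A: overshoot 10.5 dB → output overshoot 1.05 dB → GR 9.45 dB.
B: overshoot 6 dB → output overshoot 0.5 dB → GR 5.5 dB.
Difference: 3.95 dB in favour of A.

A, by 3.95 dB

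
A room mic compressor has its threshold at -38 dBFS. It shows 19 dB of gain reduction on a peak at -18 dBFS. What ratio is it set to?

20:1

Input overshoot = -18 − (-38) = 20 dB.
Output overshoot = 20 − 19 = 1 dB.
Ratio = input overshoot / output overshoot = 20 / 1 = 20.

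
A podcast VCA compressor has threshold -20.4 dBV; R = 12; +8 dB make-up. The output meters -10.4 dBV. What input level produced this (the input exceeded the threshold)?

3.6 dBV

Before make-up, the level was -10.4 − 8 = -18.4 dBV.
That's 2 dB above the -20.4 dBV threshold.
Undo the ratio: input overshoot = 2 × 12 = 24 dB, giving input = 3.6 dBV.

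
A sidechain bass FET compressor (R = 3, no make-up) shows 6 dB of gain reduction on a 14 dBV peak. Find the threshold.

5 dBV

Input is 9 dB above T (since output overshoot × R = input overshoot: (8 − T)·3 = 14 − T gives T = 5 dBV).
Check: 5 + (14 − 5)/3 = 5 + 3 = 8 dBV. ✓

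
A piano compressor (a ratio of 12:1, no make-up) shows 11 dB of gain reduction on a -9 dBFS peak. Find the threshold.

-21 dBFS

Let T be the threshold. Output overshoot = (input overshoot)/R, so -20 − T = (-9 − T)/12.
12·(-20 − T) = -9 − T → 11·T = -240 − (-9) = -231.
T = -231/11 = -21 dBFS.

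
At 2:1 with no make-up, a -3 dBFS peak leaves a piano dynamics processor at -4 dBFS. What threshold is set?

-5 dBFS

Gain reduction = -3 − (-4) = 1 dB; output overshoot = GR / (R − 1) = 1 / 1 = 1 dB.
Threshold = output − output overshoot = -4 − 1 = -5 dBFS.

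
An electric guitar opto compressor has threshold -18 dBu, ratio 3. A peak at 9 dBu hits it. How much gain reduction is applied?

18 dB

The signal is 27 dB above threshold.
After 3:1 compression the overshoot becomes 27/3 = 9 dB.
GR = overshoot in − overshoot out = 27 − 9 = 18 dB.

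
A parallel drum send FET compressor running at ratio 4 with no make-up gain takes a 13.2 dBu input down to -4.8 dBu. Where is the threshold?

Input is 24 dB above T (since output overshoot × R = input overshoot: (-4.8 − T)·4 = 13.2 − T gives T = -10.8 dBu).
Check: -10.8 + (13.2 − (-10.8))/4 = -10.8 + 6 = -4.8 dBu. ✓

-10.8 dBu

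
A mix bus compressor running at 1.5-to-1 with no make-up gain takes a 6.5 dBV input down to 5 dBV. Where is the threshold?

Let T be the threshold. Output overshoot = (input overshoot)/R, so 5 − T = (6.5 − T)/1.5.
1.5·(5 − T) = 6.5 − T → 0.5·T = 7.5 − 6.5 = 1.
T = 1/0.5 = 2 dBV.

2 dBV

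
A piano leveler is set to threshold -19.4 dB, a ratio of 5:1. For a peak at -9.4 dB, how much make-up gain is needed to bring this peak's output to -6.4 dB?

Overshoot 10 dB → 10/5 = 2 dB after compression, so the compressed level is -19.4 + 2 = -17.4 dB.
Make-up = target − compressed = -6.4 − (-17.4) = 11 dB.

11 dB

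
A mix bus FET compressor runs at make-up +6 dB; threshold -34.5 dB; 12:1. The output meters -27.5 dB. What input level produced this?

Stripping the +6 dB make-up gives -33.5 dB at the gain stage.
That's 1 dB above the -34.5 dB threshold.
Undo the ratio: input overshoot = 1 × 12 = 12 dB, giving input = -22.5 dB.

-22.5 dB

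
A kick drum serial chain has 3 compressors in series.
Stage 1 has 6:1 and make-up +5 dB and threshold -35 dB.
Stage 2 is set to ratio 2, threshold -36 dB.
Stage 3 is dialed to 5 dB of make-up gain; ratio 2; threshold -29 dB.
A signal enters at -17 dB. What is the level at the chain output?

Stage 1: -17 dB is 18 dB over -35 dB; at 6:1 that becomes 3 dB over, giving -32 dB; +5 dB make-up → -27 dB.
Stage 2: -27 dB is 9 dB over -36 dB; at 2:1 that becomes 4.5 dB over, giving -31.5 dB.
Stage 3: -31.5 dB is at or below the -29 dB threshold — no compression; make-up brings it to -26.5 dB.

-26.5 dB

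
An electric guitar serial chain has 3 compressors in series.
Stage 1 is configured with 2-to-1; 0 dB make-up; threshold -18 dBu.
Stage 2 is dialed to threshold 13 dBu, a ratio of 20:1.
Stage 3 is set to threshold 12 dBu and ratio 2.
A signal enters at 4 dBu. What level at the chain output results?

-7 dBu

Stage 1: 22 dB above -18 dBu, reduced 2:1 to 11 dB above → -7 dBu.
Stage 2: -7 dBu ≤ 13 dBu, so stage 2 doesn't engage; output -7 dBu.
Stage 3: -7 dBu ≤ 12 dBu, so stage 3 doesn't engage; output -7 dBu.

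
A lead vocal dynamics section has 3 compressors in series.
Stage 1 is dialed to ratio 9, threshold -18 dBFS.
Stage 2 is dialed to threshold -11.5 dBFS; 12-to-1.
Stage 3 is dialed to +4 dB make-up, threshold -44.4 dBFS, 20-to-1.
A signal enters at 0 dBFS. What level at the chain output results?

Stage 1: overshoot 18 dB → 18/9 = 2 dB → -16 dBFS.
Stage 2: below threshold (-16 ≤ -11.5); passes unchanged; output -16 dBFS.
Stage 3: -16 dBFS is 28.4 dB over -44.4 dBFS; at 20:1 that becomes 1.42 dB over, giving -42.98 dBFS; +4 dB make-up → -38.98 dBFS.

-38.98 dBFS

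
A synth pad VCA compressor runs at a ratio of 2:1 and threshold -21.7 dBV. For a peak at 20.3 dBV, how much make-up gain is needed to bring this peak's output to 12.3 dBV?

Overshoot 42 dB → 42/2 = 21 dB after compression, so the compressed level is -21.7 + 21 = -0.7 dBV.
Make-up = target − compressed = 12.3 − (-0.7) = 13 dB.

13 dB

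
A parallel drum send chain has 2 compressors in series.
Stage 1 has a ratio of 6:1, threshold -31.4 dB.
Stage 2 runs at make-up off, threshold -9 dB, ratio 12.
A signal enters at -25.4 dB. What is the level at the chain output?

-30.4 dB

Stage 1: 6 dB above -31.4 dB, reduced 6:1 to 1 dB above → -30.4 dB.
Stage 2: -30.4 dB ≤ -9 dB, so stage 2 doesn't engage; output -30.4 dB.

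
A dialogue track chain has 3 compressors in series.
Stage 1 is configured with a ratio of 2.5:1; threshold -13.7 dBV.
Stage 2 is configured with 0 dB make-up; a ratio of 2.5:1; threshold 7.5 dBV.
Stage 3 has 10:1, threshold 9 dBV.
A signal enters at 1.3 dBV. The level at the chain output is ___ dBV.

-7.7 dBV

Stage 1: 15 dB above -13.7 dBV, reduced 2.5:1 to 6 dB above → -7.7 dBV.
Stage 2: -7.7 dBV is at or below the 7.5 dBV threshold — no compression; output -7.7 dBV.
Stage 3: below threshold (-7.7 ≤ 9); passes unchanged; output -7.7 dBV.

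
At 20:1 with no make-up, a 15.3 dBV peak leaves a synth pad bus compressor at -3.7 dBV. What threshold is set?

-4.7 dBV

Gain reduction = 15.3 − (-3.7) = 19 dB; output overshoot = GR / (R − 1) = 19 / 19 = 1 dB.
Threshold = output − output overshoot = -3.7 − 1 = -4.7 dBV.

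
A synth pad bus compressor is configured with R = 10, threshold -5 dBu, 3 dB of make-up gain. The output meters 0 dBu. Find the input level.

Remove make-up: 0 − 3 = -3 dBu.
That's 2 dB above the -5 dBu threshold.
Undo the ratio: input overshoot = 2 × 10 = 20 dB, giving input = 15 dBu.

15 dBu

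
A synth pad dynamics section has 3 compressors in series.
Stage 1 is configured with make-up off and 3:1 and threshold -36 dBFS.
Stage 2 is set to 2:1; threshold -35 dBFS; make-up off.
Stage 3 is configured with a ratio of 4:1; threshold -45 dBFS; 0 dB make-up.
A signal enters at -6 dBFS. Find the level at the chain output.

-41.375 dBFS

Stage 1: -6 dBFS is 30 dB over -36 dBFS; at 3:1 that becomes 10 dB over, giving -26 dBFS.
Stage 2: 9 dB above -35 dBFS, reduced 2:1 to 4.5 dB above → -30.5 dBFS.
Stage 3: 14.5 dB above -45 dBFS, reduced 4:1 to 3.625 dB above → -41.375 dBFS.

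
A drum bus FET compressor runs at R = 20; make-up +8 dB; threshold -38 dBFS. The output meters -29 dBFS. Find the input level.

Stripping the +8 dB make-up gives -37 dBFS at the gain stage.
The compressed level sits -37 − (-38) = 1 dB over threshold.
Input overshoot = R × output overshoot = 20 dB → input = -38 + 20 = -18 dBFS.

-18 dBFS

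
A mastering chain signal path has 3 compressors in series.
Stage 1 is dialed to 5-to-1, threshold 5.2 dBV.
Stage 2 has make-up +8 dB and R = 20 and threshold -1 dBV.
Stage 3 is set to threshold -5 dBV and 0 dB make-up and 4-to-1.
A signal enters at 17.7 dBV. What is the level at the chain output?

Stage 1: overshoot 12.5 dB → 12.5/5 = 2.5 dB → 7.7 dBV.
Stage 2: overshoot 8.7 dB → 8.7/20 = 0.435 dB → -0.565 dBV; +8 dB make-up → 7.435 dBV.
Stage 3: overshoot 12.435 dB → 12.435/4 = 3.10875 dB → -1.89125 dBV.

-1.89125 dBV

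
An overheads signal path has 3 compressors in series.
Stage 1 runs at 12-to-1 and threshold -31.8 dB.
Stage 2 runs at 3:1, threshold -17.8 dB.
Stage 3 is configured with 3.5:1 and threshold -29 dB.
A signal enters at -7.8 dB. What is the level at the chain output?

-29.8 dB

Stage 1: overshoot 24 dB → 24/12 = 2 dB → -29.8 dB.
Stage 2: below threshold (-29.8 ≤ -17.8); passes unchanged; output -29.8 dB.
Stage 3: below threshold (-29.8 ≤ -29); passes unchanged; output -29.8 dB.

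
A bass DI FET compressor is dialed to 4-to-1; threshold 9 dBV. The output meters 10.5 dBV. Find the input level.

Post-compression overshoot = 10.5 − 9 = 1.5 dB.
Before 4:1 compression the overshoot was 1.5 × 4 = 6 dB, so input = 9 + 6 = 15 dBV.

15 dBV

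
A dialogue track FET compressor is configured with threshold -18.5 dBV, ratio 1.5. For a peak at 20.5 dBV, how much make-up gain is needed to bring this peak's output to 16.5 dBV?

9 dB

Without make-up, output = threshold + overshoot/1.5 = -18.5 + 26 = 7.5 dBV.
Gap to target: 9 dB.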